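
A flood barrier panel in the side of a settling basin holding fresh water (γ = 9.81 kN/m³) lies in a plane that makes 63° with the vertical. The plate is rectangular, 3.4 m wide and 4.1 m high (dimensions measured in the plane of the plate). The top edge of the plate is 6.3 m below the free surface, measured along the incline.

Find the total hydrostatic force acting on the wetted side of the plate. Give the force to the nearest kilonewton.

γ = 9.81 kN/m³.
The plate makes 63° with the vertical, i.e. θ = 90° − 63° = 27° to the horizontal. Measuring y along the incline from the free-surface line, vertical depth h = y·sinθ with sinθ = 0.453990.
The centroid lies 4.1/2 = 2.05 m below the top edge, so y_c = 6.3 + 2.05 = 8.35 m and h_c = 8.35 × 0.453990 = 3.79082 m.
A = 3.4 × 4.1 = 13.94 m².
Resultant F = γ·h_c·A = 9.81 × 3.79082 × 13.94 = 518.4 kN.

F ≈ 518 kN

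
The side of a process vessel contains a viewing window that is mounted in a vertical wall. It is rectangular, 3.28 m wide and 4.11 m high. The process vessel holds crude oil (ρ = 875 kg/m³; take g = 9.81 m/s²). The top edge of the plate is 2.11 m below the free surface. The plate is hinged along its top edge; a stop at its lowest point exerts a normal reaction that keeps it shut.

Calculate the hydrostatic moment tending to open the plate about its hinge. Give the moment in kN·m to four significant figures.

γ = ρg = 875 × 9.81 / 1000 = 8.58375 kN/m³.
The centroid lies 4.11/2 = 2.055 m below the top edge, so the centroid depth is h_c = 2.11 + 2.055 = 4.165 m.
A = 3.28 × 4.11 = 13.4808 m².
Resultant F = γ·h_c·A = 8.58375 × 4.165 × 13.4808 = 481.956 kN.
I_c = b·h³/12 = 3.28 × 4.11³/12 = 18.9766 m⁴.
Centre of pressure: y_p = y_c + I_c/(y_c·A) = 4.165 + 18.9766/(4.165 × 13.4808) = 4.165 + 0.337977 = 4.50298 m along the plane.
The resultant acts 2.055 + 0.337977 = 2.39298 m (along the plate) below the hinge at the top edge, so the moment about the hinge is M = F × 2.39298 = 481.956 × 2.39298 = 1153.31 kN·m.

M ≈ 1153 kN·m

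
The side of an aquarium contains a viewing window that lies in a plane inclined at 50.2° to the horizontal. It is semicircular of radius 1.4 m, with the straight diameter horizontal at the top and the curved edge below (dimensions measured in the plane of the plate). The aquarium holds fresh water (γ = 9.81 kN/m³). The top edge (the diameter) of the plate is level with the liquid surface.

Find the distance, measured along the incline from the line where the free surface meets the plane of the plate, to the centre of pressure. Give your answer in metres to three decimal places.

y_p = 0.825 m

γ = 9.81 kN/m³.
Let θ = 50.2° be the plate's angle to the horizontal; measure y along the incline from where the plane meets the free surface. Vertical depth h = y·sinθ with sinθ = 0.768284.
The centroid of a semicircle lies 4r/(3π) = 0.594178 m from the diameter, here below the top edge, so y_c = 0.594178 m and h_c = 0.594178 × 0.768284 = 0.456497 m.
A = πr²/2 = π × 1.4²/2 = 3.07876 m².
Resultant F = γ·h_c·A = 9.81 × 0.456497 × 3.07876 = 13.7874 kN.
I_c = (π/8 − 8/(9π))·r⁴ = 0.109757 × 1.4⁴ = 0.421642 m⁴.
Centre of pressure: y_p = y_c + I_c/(y_c·A) = 0.594178 + 0.421642/(0.594178 × 3.07876) = 0.594178 + 0.23049 = 0.824668 m along the plane.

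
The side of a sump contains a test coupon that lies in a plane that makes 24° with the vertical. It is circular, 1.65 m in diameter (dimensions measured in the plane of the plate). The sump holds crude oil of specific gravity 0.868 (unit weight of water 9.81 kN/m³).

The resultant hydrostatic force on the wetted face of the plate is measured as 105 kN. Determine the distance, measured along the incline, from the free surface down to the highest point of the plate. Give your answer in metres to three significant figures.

y_top ≈ 5.49 m

γ = 0.868 × 9.81 = 8.51508 kN/m³.
A = π(0.825)² = 2.13825 m².
From F = γ·h_c·A, the centroid depth is h_c = 105/(8.51508 × 2.13825) = 5.7669 m.
The plate makes 24° with the vertical, i.e. θ = 90° − 24° = 66° to the horizontal. Measuring y along the incline from the free-surface line, vertical depth h = y·sinθ with sinθ = 0.913545.
Along the incline, y_c = h_c/sinθ = 5.7669/0.913545 = 6.31266 m.
The centroid is at the centre, 0.825 m below the top of the plate, so the highest point sits at y_top = 6.31266 − 0.825 = 5.48766 m along the incline.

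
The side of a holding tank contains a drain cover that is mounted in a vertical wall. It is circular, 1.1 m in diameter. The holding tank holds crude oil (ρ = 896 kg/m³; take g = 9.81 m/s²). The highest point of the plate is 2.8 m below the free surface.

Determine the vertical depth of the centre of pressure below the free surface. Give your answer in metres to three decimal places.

γ = ρg = 896 × 9.81 / 1000 = 8.78976 kN/m³.
The centroid is at the centre, 0.55 m below the top of the plate, so the centroid depth is h_c = 2.8 + 0.55 = 3.35 m.
A = π(0.55)² = 0.950332 m².
Resultant F = γ·h_c·A = 8.78976 × 3.35 × 0.950332 = 27.9832 kN.
I_c = πr⁴/4 = π × 0.55⁴/4 = 0.0718688 m⁴.
Centre of pressure: y_p = y_c + I_c/(y_c·A) = 3.35 + 0.0718688/(3.35 × 0.950332) = 3.35 + 0.0225746 = 3.37257 m along the plane.

h_p = 3.373 m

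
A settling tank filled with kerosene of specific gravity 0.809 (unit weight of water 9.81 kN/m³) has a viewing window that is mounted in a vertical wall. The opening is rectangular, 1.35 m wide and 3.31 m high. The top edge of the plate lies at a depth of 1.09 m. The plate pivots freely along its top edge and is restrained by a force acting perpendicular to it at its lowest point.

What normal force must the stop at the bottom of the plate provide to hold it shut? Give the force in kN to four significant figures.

γ = 0.809 × 9.81 = 7.93629 kN/m³.
The centroid lies 3.31/2 = 1.655 m below the top edge, so the centroid depth is h_c = 1.09 + 1.655 = 2.745 m.
A = 1.35 × 3.31 = 4.4685 m².
Resultant F = γ·h_c·A = 7.93629 × 2.745 × 4.4685 = 97.3468 kN.
I_c = b·h³/12 = 1.35 × 3.31³/12 = 4.07978 m⁴.
Centre of pressure: y_p = y_c + I_c/(y_c·A) = 2.745 + 4.07978/(2.745 × 4.4685) = 2.745 + 0.332608 = 3.07761 m along the plane.
The resultant acts 1.655 + 0.332608 = 1.98761 m (along the plate) below the hinge at the top edge, so the moment about the hinge is M = F × 1.98761 = 97.3468 × 1.98761 = 193.487 kN·m.
A normal force at the bottom, 3.31 m from the hinge, must supply this moment: P = 193.487/3.31 = 58.4553 kN.

P ≈ 58.46 kN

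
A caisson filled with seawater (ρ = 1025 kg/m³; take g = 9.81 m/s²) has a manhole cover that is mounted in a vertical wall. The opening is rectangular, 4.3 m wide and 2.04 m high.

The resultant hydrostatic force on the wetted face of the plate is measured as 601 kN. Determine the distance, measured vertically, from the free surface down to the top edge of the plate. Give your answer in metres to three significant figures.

γ = ρg = 1025 × 9.81 / 1000 = 10.05525 kN/m³.
A = 4.3 × 2.04 = 8.772 m².
From F = γ·h_c·A, the centroid depth is h_c = 601/(10.05525 × 8.772) = 6.8137 m.
The centroid lies 2.04/2 = 1.02 m below the top edge, so the top edge sits at h_top = 6.8137 − 1.02 = 5.7937 m below the surface.

d_top ≈ 5.79 m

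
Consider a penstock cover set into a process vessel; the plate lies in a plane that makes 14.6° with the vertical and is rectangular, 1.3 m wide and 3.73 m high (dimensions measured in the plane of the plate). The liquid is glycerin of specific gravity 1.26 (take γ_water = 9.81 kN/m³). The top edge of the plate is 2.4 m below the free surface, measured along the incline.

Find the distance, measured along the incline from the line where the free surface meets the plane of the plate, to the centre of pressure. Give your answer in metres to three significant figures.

y_p = 4.54 m

γ = 1.26 × 9.81 = 12.3606 kN/m³.
The plate makes 14.6° with the vertical, i.e. θ = 90° − 14.6° = 75.4° to the horizontal. Measuring y along the incline from the free-surface line, vertical depth h = y·sinθ with sinθ = 0.967709.
The centroid lies 3.73/2 = 1.865 m below the top edge, so y_c = 2.4 + 1.865 = 4.265 m and h_c = 4.265 × 0.967709 = 4.12728 m.
A = 1.3 × 3.73 = 4.849 m².
Resultant F = γ·h_c·A = 12.3606 × 4.12728 × 4.849 = 247.375 kN.
I_c = b·h³/12 = 1.3 × 3.73³/12 = 5.62197 m⁴.
Centre of pressure: y_p = y_c + I_c/(y_c·A) = 4.265 + 5.62197/(4.265 × 4.849) = 4.265 + 0.271842 = 4.53684 m along the plane.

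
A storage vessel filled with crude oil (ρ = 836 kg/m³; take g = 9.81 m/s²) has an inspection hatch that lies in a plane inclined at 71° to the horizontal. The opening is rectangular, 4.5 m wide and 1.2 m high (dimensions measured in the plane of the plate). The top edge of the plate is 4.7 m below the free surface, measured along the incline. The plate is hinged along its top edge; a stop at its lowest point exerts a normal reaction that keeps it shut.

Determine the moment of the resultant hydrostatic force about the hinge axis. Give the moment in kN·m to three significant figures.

M ≈ 138 kN·m

γ = ρg = 836 × 9.81 / 1000 = 8.20116 kN/m³.
Let θ = 71° be the plate's angle to the horizontal; measure y along the incline from where the plane meets the free surface. Vertical depth h = y·sinθ with sinθ = 0.945519.
The centroid lies 1.2/2 = 0.6 m below the top edge, so y_c = 4.7 + 0.6 = 5.3 m and h_c = 5.3 × 0.945519 = 5.01125 m.
A = 4.5 × 1.2 = 5.4 m².
Resultant F = γ·h_c·A = 8.20116 × 5.01125 × 5.4 = 221.93 kN.
I_c = b·h³/12 = 4.5 × 1.2³/12 = 0.648 m⁴.
Centre of pressure: y_p = y_c + I_c/(y_c·A) = 5.3 + 0.648/(5.3 × 5.4) = 5.3 + 0.0226415 = 5.32264 m along the plane.
The resultant acts 0.6 + 0.0226415 = 0.622641 m (along the plate) below the hinge at the top edge, so the moment about the hinge is M = F × 0.622641 = 221.93 × 0.622641 = 138.183 kN·m.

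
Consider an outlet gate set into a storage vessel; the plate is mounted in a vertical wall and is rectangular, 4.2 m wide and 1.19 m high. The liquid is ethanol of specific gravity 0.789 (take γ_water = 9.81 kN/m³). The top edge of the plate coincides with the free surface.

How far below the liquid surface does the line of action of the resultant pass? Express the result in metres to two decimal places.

γ = 0.789 × 9.81 = 7.74009 kN/m³.
The centroid lies 1.19/2 = 0.595 m below the top edge, so the centroid depth is h_c = 0.595 m.
A = 4.2 × 1.19 = 4.998 m².
Resultant F = γ·h_c·A = 7.74009 × 0.595 × 4.998 = 23.0176 kN.
I_c = b·h³/12 = 4.2 × 1.19³/12 = 0.589806 m⁴.
Centre of pressure: y_p = y_c + I_c/(y_c·A) = 0.595 + 0.589806/(0.595 × 4.998) = 0.595 + 0.198333 = 0.793333 m along the plane.

h_p = 0.79 m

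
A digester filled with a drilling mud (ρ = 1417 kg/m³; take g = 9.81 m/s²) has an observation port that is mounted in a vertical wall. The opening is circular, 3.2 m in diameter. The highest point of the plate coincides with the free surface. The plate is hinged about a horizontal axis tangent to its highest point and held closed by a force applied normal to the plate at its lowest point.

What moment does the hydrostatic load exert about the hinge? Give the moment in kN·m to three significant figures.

M ≈ 358 kN·m

γ = ρg = 1417 × 9.81 / 1000 = 13.90077 kN/m³.
The centroid is at the centre, 1.6 m below the top of the plate, so the centroid depth is h_c = 1.6 m.
A = π(1.6)² = 8.04248 m².
Resultant F = γ·h_c·A = 13.90077 × 1.6 × 8.04248 = 178.875 kN.
I_c = πr⁴/4 = π × 1.6⁴/4 = 5.14719 m⁴.
Centre of pressure: y_p = y_c + I_c/(y_c·A) = 1.6 + 5.14719/(1.6 × 8.04248) = 1.6 + 0.4 = 2 m along the plane.
The resultant acts 1.6 + 0.4 = 2 m (along the plate) below the hinge at the top edge, so the moment about the hinge is M = F × 2 = 178.875 × 2 = 357.75 kN·m.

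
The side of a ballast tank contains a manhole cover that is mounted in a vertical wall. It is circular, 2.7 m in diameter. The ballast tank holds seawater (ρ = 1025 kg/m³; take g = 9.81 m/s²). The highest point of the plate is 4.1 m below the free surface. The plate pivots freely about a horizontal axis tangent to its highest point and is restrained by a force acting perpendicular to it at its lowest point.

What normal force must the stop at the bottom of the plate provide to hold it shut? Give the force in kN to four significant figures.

γ = ρg = 1025 × 9.81 / 1000 = 10.05525 kN/m³.
The centroid is at the centre, 1.35 m below the top of the plate, so the centroid depth is h_c = 4.1 + 1.35 = 5.45 m.
A = π(1.35)² = 5.72555 m².
Resultant F = γ·h_c·A = 10.05525 × 5.45 × 5.72555 = 313.767 kN.
I_c = πr⁴/4 = π × 1.35⁴/4 = 2.6087 m⁴.
Centre of pressure: y_p = y_c + I_c/(y_c·A) = 5.45 + 2.6087/(5.45 × 5.72555) = 5.45 + 0.0836008 = 5.5336 m along the plane.
The resultant acts 1.35 + 0.0836008 = 1.4336 m (along the plate) below the hinge at the top edge, so the moment about the hinge is M = F × 1.4336 = 313.767 × 1.4336 = 449.816 kN·m.
A normal force at the bottom, 2.7 m from the hinge, must supply this moment: P = 449.816/2.7 = 166.599 kN.

P ≈ 166.6 kN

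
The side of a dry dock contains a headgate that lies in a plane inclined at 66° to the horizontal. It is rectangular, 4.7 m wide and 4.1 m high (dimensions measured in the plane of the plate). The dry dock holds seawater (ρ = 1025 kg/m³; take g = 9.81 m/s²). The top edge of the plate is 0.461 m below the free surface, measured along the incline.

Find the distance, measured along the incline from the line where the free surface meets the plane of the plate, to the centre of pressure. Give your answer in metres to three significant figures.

γ = ρg = 1025 × 9.81 / 1000 = 10.05525 kN/m³.
Let θ = 66° be the plate's angle to the horizontal; measure y along the incline from where the plane meets the free surface. Vertical depth h = y·sinθ with sinθ = 0.913545.
The centroid lies 4.1/2 = 2.05 m below the top edge, so y_c = 0.461 + 2.05 = 2.511 m and h_c = 2.511 × 0.913545 = 2.29391 m.
A = 4.7 × 4.1 = 19.27 m².
Resultant F = γ·h_c·A = 10.05525 × 2.29391 × 19.27 = 444.479 kN.
I_c = b·h³/12 = 4.7 × 4.1³/12 = 26.9941 m⁴.
Centre of pressure: y_p = y_c + I_c/(y_c·A) = 2.511 + 26.9941/(2.511 × 19.27) = 2.511 + 0.55788 = 3.06888 m along the plane.

y_p = 3.07 m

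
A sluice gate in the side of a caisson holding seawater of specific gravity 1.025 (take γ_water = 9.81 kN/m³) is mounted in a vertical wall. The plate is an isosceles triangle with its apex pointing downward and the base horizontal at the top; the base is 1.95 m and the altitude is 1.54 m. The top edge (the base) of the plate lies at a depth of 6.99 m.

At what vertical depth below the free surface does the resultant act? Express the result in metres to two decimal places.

h_p = 7.52 m

γ = 1.025 × 9.81 = 10.05525 kN/m³.
With the apex down, the centroid sits h/3 = 1.54/3 = 0.513333 m below the base (the top edge), so the centroid depth is h_c = 6.99 + 0.513333 = 7.50333 m.
A = ½ × 1.95 × 1.54 = 1.5015 m².
Resultant F = γ·h_c·A = 10.05525 × 7.50333 × 1.5015 = 113.285 kN.
I_c = b·h³/36 = 1.95 × 1.54³/36 = 0.197831 m⁴.
Centre of pressure: y_p = y_c + I_c/(y_c·A) = 7.50333 + 0.197831/(7.50333 × 1.5015) = 7.50333 + 0.0175596 = 7.52089 m along the plane.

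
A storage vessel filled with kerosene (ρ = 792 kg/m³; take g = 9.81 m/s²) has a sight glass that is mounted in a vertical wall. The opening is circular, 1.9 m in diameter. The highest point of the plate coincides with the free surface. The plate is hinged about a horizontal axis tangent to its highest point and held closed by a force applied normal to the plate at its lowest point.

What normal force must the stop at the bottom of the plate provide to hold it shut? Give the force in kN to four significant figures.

γ = ρg = 792 × 9.81 / 1000 = 7.76952 kN/m³.
The centroid is at the centre, 0.95 m below the top of the plate, so the centroid depth is h_c = 0.95 m.
A = π(0.95)² = 2.83529 m².
Resultant F = γ·h_c·A = 7.76952 × 0.95 × 2.83529 = 20.9274 kN.
I_c = πr⁴/4 = π × 0.95⁴/4 = 0.639712 m⁴.
Centre of pressure: y_p = y_c + I_c/(y_c·A) = 0.95 + 0.639712/(0.95 × 2.83529) = 0.95 + 0.2375 = 1.1875 m along the plane.
The resultant acts 0.95 + 0.2375 = 1.1875 m (along the plate) below the hinge at the top edge, so the moment about the hinge is M = F × 1.1875 = 20.9274 × 1.1875 = 24.8513 kN·m.
A normal force at the bottom, 1.9 m from the hinge, must supply this moment: P = 24.8513/1.9 = 13.0796 kN.

P ≈ 13.08 kN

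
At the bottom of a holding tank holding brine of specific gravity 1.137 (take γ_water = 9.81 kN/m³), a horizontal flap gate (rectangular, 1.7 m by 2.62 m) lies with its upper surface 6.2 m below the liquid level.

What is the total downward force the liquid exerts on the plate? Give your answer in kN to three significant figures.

F ≈ 308 kN

γ = 1.137 × 9.81 = 11.15397 kN/m³.
The plate is horizontal, so pressure is uniform at p = γ·h = 11.15397 × 6.2 = 69.1546 kN/m².
A = 1.7 × 2.62 = 4.454 m².
F = p·A = 69.1546 × 4.454 = 308.015 kN.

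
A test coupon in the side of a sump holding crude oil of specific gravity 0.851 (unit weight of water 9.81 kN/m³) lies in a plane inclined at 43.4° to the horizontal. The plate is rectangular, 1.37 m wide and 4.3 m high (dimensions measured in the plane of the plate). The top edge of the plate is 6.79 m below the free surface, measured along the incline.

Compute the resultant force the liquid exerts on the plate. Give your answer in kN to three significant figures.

γ = 0.851 × 9.81 = 8.34831 kN/m³.
Let θ = 43.4° be the plate's angle to the horizontal; measure y along the incline from where the plane meets the free surface. Vertical depth h = y·sinθ with sinθ = 0.687088.
The centroid lies 4.3/2 = 2.15 m below the top edge, so y_c = 6.79 + 2.15 = 8.94 m and h_c = 8.94 × 0.687088 = 6.14257 m.
A = 1.37 × 4.3 = 5.891 m².
Resultant F = γ·h_c·A = 8.34831 × 6.14257 × 5.891 = 302.091 kN.

F ≈ 302 kN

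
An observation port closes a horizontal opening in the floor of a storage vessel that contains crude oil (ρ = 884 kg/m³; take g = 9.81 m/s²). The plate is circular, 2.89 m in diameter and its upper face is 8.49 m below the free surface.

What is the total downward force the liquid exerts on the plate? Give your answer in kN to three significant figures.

γ = ρg = 884 × 9.81 / 1000 = 8.67204 kN/m³.
The plate is horizontal, so pressure is uniform at p = γ·h = 8.67204 × 8.49 = 73.6256 kN/m².
A = π(1.445)² = 6.55972 m².
F = p·A = 73.6256 × 6.55972 = 482.963 kN.

F ≈ 483 kN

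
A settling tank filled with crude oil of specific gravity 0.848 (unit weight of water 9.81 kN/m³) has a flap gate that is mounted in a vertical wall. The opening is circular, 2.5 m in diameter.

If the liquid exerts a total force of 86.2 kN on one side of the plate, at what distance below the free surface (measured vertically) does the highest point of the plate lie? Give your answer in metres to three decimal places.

d_top ≈ 0.861 m

γ = 0.848 × 9.81 = 8.31888 kN/m³.
A = π(1.25)² = 4.90874 m².
From F = γ·h_c·A, the centroid depth is h_c = 86.2/(8.31888 × 4.90874) = 2.11092 m.
The centroid is at the centre, 1.25 m below the top of the plate, so the highest point sits at h_top = 2.11092 − 1.25 = 0.86092 m below the surface.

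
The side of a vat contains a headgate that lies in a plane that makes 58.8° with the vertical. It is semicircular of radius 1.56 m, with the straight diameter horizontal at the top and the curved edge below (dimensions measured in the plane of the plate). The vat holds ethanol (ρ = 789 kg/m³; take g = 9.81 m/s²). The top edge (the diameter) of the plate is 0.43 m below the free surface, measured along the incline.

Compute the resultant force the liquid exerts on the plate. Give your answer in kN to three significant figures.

γ = ρg = 789 × 9.81 / 1000 = 7.74009 kN/m³.
The plate makes 58.8° with the vertical, i.e. θ = 90° − 58.8° = 31.2° to the horizontal. Measuring y along the incline from the free-surface line, vertical depth h = y·sinθ with sinθ = 0.518027.
The centroid of a semicircle lies 4r/(3π) = 0.662085 m from the diameter, here below the top edge, so y_c = 0.43 + 0.662085 = 1.09208 m and h_c = 1.09208 × 0.518027 = 0.565727 m.
A = πr²/2 = π × 1.56²/2 = 3.82269 m².
Resultant F = γ·h_c·A = 7.74009 × 0.565727 × 3.82269 = 16.7387 kN.

F ≈ 16.7 kN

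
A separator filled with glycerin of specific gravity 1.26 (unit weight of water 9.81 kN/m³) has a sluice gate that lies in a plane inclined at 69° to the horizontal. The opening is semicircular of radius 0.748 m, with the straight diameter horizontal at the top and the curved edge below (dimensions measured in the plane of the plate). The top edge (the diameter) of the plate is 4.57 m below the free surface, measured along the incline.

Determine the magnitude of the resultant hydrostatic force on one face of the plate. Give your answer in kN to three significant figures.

F ≈ 49.6 kN

γ = 1.26 × 9.81 = 12.3606 kN/m³.
Let θ = 69° be the plate's angle to the horizontal; measure y along the incline from where the plane meets the free surface. Vertical depth h = y·sinθ with sinθ = 0.933580.
The centroid of a semicircle lies 4r/(3π) = 0.317461 m from the diameter, here below the top edge, so y_c = 4.57 + 0.317461 = 4.88746 m and h_c = 4.88746 × 0.933580 = 4.56283 m.
A = πr²/2 = π × 0.748²/2 = 0.878867 m².
Resultant F = γ·h_c·A = 12.3606 × 4.56283 × 0.878867 = 49.5675 kN.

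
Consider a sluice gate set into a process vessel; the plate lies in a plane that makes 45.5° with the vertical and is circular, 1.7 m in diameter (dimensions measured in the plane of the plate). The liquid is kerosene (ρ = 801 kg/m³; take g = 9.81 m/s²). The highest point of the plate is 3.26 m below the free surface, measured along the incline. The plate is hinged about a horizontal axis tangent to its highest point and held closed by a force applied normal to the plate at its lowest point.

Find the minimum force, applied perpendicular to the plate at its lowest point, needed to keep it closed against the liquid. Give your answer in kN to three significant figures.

γ = ρg = 801 × 9.81 / 1000 = 7.85781 kN/m³.
The plate makes 45.5° with the vertical, i.e. θ = 90° − 45.5° = 44.5° to the horizontal. Measuring y along the incline from the free-surface line, vertical depth h = y·sinθ with sinθ = 0.700909.
The centroid is at the centre, 0.85 m below the top of the plate, so y_c = 3.26 + 0.85 = 4.11 m and h_c = 4.11 × 0.700909 = 2.88074 m.
A = π(0.85)² = 2.2698 m².
Resultant F = γ·h_c·A = 7.85781 × 2.88074 × 2.2698 = 51.3799 kN.
I_c = πr⁴/4 = π × 0.85⁴/4 = 0.409983 m⁴.
Centre of pressure: y_p = y_c + I_c/(y_c·A) = 4.11 + 0.409983/(4.11 × 2.2698) = 4.11 + 0.0439477 = 4.15395 m along the plane.
The resultant acts 0.85 + 0.0439477 = 0.893948 m (along the plate) below the hinge at the top edge, so the moment about the hinge is M = F × 0.893948 = 51.3799 × 0.893948 = 45.931 kN·m.
A normal force at the bottom, 1.7 m from the hinge, must supply this moment: P = 45.931/1.7 = 27.0182 kN.

P ≈ 27.0 kN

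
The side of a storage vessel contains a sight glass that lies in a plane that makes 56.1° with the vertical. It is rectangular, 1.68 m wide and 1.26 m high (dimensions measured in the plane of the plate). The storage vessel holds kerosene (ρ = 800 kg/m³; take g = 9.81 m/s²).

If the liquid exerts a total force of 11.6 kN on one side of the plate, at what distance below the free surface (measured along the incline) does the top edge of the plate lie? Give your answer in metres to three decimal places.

y_top ≈ 0.622 m

γ = ρg = 800 × 9.81 / 1000 = 7.848 kN/m³.
A = 1.68 × 1.26 = 2.1168 m².
From F = γ·h_c·A, the centroid depth is h_c = 11.6/(7.848 × 2.1168) = 0.698263 m.
The plate makes 56.1° with the vertical, i.e. θ = 90° − 56.1° = 33.9° to the horizontal. Measuring y along the incline from the free-surface line, vertical depth h = y·sinθ with sinθ = 0.557745.
Along the incline, y_c = h_c/sinθ = 0.698263/0.557745 = 1.25194 m.
The centroid lies 1.26/2 = 0.63 m below the top edge, so the top edge sits at y_top = 1.25194 − 0.63 = 0.62194 m along the incline.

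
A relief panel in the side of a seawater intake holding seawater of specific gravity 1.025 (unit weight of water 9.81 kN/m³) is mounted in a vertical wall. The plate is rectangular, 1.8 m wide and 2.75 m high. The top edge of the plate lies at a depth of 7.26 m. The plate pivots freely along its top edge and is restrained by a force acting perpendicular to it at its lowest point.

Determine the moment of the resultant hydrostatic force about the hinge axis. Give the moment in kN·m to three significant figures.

M ≈ 622 kN·m

γ = 1.025 × 9.81 = 10.05525 kN/m³.
The centroid lies 2.75/2 = 1.375 m below the top edge, so the centroid depth is h_c = 7.26 + 1.375 = 8.635 m.
A = 1.8 × 2.75 = 4.95 m².
Resultant F = γ·h_c·A = 10.05525 × 8.635 × 4.95 = 429.794 kN.
I_c = b·h³/12 = 1.8 × 2.75³/12 = 3.11953 m⁴.
Centre of pressure: y_p = y_c + I_c/(y_c·A) = 8.635 + 3.11953/(8.635 × 4.95) = 8.635 + 0.072983 = 8.70798 m along the plane.
The resultant acts 1.375 + 0.072983 = 1.44798 m (along the plate) below the hinge at the top edge, so the moment about the hinge is M = F × 1.44798 = 429.794 × 1.44798 = 622.333 kN·m.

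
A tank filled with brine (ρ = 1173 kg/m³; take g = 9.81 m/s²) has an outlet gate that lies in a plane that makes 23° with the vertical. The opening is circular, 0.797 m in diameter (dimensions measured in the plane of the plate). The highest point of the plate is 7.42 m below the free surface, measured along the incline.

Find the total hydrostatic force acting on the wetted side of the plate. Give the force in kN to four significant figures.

γ = ρg = 1173 × 9.81 / 1000 = 11.50713 kN/m³.
The plate makes 23° with the vertical, i.e. θ = 90° − 23° = 67° to the horizontal. Measuring y along the incline from the free-surface line, vertical depth h = y·sinθ with sinθ = 0.920505.
The centroid is at the centre, 0.3985 m below the top of the plate, so y_c = 7.42 + 0.3985 = 7.8185 m and h_c = 7.8185 × 0.920505 = 7.19697 m.
A = π(0.3985)² = 0.498892 m².
Resultant F = γ·h_c·A = 11.50713 × 7.19697 × 0.498892 = 41.3165 kN.

F ≈ 41.32 kN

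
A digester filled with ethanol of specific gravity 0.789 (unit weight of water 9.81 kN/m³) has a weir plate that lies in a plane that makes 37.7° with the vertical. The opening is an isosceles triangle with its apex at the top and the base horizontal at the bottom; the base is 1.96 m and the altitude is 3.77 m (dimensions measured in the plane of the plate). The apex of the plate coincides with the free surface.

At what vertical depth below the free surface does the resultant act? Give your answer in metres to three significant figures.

h_p = 2.24 m

γ = 0.789 × 9.81 = 7.74009 kN/m³.
The plate makes 37.7° with the vertical, i.e. θ = 90° − 37.7° = 52.3° to the horizontal. Measuring y along the incline from the free-surface line, vertical depth h = y·sinθ with sinθ = 0.791224.
With the apex up, the centroid sits 2h/3 = 2 × 3.77/3 = 2.51333 m below the apex, so y_c = 2.51333 m and h_c = 2.51333 × 0.791224 = 1.98861 m.
A = ½ × 1.96 × 3.77 = 3.6946 m².
Resultant F = γ·h_c·A = 7.74009 × 1.98861 × 3.6946 = 56.8674 kN.
I_c = b·h³/36 = 1.96 × 3.77³/36 = 2.91728 m⁴.
Centre of pressure: y_p = y_c + I_c/(y_c·A) = 2.51333 + 2.91728/(2.51333 × 3.6946) = 2.51333 + 0.314167 = 2.8275 m along the plane.
Vertically, h_p = y_p·sinθ = 2.8275 × 0.791224 = 2.23719 m.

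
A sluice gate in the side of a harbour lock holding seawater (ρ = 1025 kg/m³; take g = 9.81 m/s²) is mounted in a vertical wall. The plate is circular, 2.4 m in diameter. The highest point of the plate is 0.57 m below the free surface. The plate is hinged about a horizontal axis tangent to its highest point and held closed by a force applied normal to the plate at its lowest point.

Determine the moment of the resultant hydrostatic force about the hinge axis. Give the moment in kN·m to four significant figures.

γ = ρg = 1025 × 9.81 / 1000 = 10.05525 kN/m³.
The centroid is at the centre, 1.2 m below the top of the plate, so the centroid depth is h_c = 0.57 + 1.2 = 1.77 m.
A = π(1.2)² = 4.52389 m².
Resultant F = γ·h_c·A = 10.05525 × 1.77 × 4.52389 = 80.5153 kN.
I_c = πr⁴/4 = π × 1.2⁴/4 = 1.6286 m⁴.
Centre of pressure: y_p = y_c + I_c/(y_c·A) = 1.77 + 1.6286/(1.77 × 4.52389) = 1.77 + 0.20339 = 1.97339 m along the plane.
The resultant acts 1.2 + 0.20339 = 1.40339 m (along the plate) below the hinge at the top edge, so the moment about the hinge is M = F × 1.40339 = 80.5153 × 1.40339 = 112.994 kN·m.

M ≈ 113.0 kN·m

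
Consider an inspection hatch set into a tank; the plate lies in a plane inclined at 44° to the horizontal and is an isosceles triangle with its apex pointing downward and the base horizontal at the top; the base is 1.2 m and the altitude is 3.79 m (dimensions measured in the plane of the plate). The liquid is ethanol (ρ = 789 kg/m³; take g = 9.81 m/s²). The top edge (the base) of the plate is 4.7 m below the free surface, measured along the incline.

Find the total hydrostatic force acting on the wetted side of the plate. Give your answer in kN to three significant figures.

γ = ρg = 789 × 9.81 / 1000 = 7.74009 kN/m³.
Let θ = 44° be the plate's angle to the horizontal; measure y along the incline from where the plane meets the free surface. Vertical depth h = y·sinθ with sinθ = 0.694658.
With the apex down, the centroid sits h/3 = 3.79/3 = 1.26333 m below the base (the top edge), so y_c = 4.7 + 1.26333 = 5.96333 m and h_c = 5.96333 × 0.694658 = 4.14247 m.
A = ½ × 1.2 × 3.79 = 2.274 m².
Resultant F = γ·h_c·A = 7.74009 × 4.14247 × 2.274 = 72.9115 kN.

F ≈ 72.9 kN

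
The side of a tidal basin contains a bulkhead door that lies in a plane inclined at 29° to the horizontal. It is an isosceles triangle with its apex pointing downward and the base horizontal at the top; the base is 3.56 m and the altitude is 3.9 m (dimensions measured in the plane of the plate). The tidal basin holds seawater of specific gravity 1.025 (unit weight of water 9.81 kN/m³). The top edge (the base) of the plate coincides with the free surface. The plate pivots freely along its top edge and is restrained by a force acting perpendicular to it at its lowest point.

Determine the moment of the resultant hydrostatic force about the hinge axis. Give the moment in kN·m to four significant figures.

M ≈ 85.79 kN·m

γ = 1.025 × 9.81 = 10.05525 kN/m³.
Let θ = 29° be the plate's angle to the horizontal; measure y along the incline from where the plane meets the free surface. Vertical depth h = y·sinθ with sinθ = 0.484810.
With the apex down, the centroid sits h/3 = 3.9/3 = 1.3 m below the base (the top edge), so y_c = 1.3 m and h_c = 1.3 × 0.484810 = 0.630253 m.
A = ½ × 3.56 × 3.9 = 6.942 m².
Resultant F = γ·h_c·A = 10.05525 × 0.630253 × 6.942 = 43.9939 kN.
I_c = b·h³/36 = 3.56 × 3.9³/36 = 5.86599 m⁴.
Centre of pressure: y_p = y_c + I_c/(y_c·A) = 1.3 + 5.86599/(1.3 × 6.942) = 1.3 + 0.65 = 1.95 m along the plane.
The resultant acts 1.3 + 0.65 = 1.95 m (along the plate) below the hinge at the top edge, so the moment about the hinge is M = F × 1.95 = 43.9939 × 1.95 = 85.7881 kN·m.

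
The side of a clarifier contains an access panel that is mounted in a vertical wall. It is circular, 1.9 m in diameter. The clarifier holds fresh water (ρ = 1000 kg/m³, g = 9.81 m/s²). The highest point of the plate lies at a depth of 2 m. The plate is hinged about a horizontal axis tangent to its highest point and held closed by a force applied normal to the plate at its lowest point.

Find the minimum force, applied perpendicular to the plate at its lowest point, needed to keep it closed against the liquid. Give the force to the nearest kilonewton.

γ = ρg = 1000 × 9.81 = 9810 N/m³ = 9.81 kN/m³.
The centroid is at the centre, 0.95 m below the top of the plate, so the centroid depth is h_c = 2 + 0.95 = 2.95 m.
A = π(0.95)² = 2.83529 m².
Resultant F = γ·h_c·A = 9.81 × 2.95 × 2.83529 = 82.0519 kN.
I_c = πr⁴/4 = π × 0.95⁴/4 = 0.639712 m⁴.
Centre of pressure: y_p = y_c + I_c/(y_c·A) = 2.95 + 0.639712/(2.95 × 2.83529) = 2.95 + 0.076483 = 3.02648 m along the plane.
The resultant acts 0.95 + 0.076483 = 1.02648 m (along the plate) below the hinge at the top edge, so the moment about the hinge is M = F × 1.02648 = 82.0519 × 1.02648 = 84.2246 kN·m.
A normal force at the bottom, 1.9 m from the hinge, must supply this moment: P = 84.2246/1.9 = 44.3287 kN.

P ≈ 44 kN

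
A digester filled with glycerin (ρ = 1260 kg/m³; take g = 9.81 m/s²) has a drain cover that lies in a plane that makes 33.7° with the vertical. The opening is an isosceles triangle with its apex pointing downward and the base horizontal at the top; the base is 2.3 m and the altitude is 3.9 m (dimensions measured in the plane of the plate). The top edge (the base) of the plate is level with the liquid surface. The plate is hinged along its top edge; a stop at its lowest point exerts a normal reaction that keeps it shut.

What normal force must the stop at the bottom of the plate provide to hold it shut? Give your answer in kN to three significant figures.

γ = ρg = 1260 × 9.81 / 1000 = 12.3606 kN/m³.
The plate makes 33.7° with the vertical, i.e. θ = 90° − 33.7° = 56.3° to the horizontal. Measuring y along the incline from the free-surface line, vertical depth h = y·sinθ with sinθ = 0.831954.
With the apex down, the centroid sits h/3 = 3.9/3 = 1.3 m below the base (the top edge), so y_c = 1.3 m and h_c = 1.3 × 0.831954 = 1.08154 m.
A = ½ × 2.3 × 3.9 = 4.485 m².
Resultant F = γ·h_c·A = 12.3606 × 1.08154 × 4.485 = 59.9576 kN.
I_c = b·h³/36 = 2.3 × 3.9³/36 = 3.78982 m⁴.
Centre of pressure: y_p = y_c + I_c/(y_c·A) = 1.3 + 3.78982/(1.3 × 4.485) = 1.3 + 0.649999 = 1.95 m along the plane.
The resultant acts 1.3 + 0.649999 = 1.95 m (along the plate) below the hinge at the top edge, so the moment about the hinge is M = F × 1.95 = 59.9576 × 1.95 = 116.917 kN·m.
A normal force at the bottom, 3.9 m from the hinge, must supply this moment: P = 116.917/3.9 = 29.9787 kN.

P ≈ 30.0 kN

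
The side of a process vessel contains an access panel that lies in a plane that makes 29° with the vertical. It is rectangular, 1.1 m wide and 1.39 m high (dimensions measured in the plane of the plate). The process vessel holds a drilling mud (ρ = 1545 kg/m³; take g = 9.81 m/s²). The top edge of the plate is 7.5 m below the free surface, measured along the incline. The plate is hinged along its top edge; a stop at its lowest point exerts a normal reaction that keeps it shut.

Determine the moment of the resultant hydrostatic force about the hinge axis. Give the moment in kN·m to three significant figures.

M ≈ 119 kN·m

γ = ρg = 1545 × 9.81 / 1000 = 15.15645 kN/m³.
The plate makes 29° with the vertical, i.e. θ = 90° − 29° = 61° to the horizontal. Measuring y along the incline from the free-surface line, vertical depth h = y·sinθ with sinθ = 0.874620.
The centroid lies 1.39/2 = 0.695 m below the top edge, so y_c = 7.5 + 0.695 = 8.195 m and h_c = 8.195 × 0.874620 = 7.16751 m.
A = 1.1 × 1.39 = 1.529 m².
Resultant F = γ·h_c·A = 15.15645 × 7.16751 × 1.529 = 166.101 kN.
I_c = b·h³/12 = 1.1 × 1.39³/12 = 0.246182 m⁴.
Centre of pressure: y_p = y_c + I_c/(y_c·A) = 8.195 + 0.246182/(8.195 × 1.529) = 8.195 + 0.0196472 = 8.21465 m along the plane.
The resultant acts 0.695 + 0.0196472 = 0.714647 m (along the plate) below the hinge at the top edge, so the moment about the hinge is M = F × 0.714647 = 166.101 × 0.714647 = 118.704 kN·m.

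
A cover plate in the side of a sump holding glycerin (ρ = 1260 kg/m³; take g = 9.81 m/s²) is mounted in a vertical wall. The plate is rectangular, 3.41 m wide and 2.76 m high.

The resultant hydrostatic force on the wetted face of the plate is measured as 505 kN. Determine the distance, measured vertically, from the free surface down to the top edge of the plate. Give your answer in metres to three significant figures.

γ = ρg = 1260 × 9.81 / 1000 = 12.3606 kN/m³.
A = 3.41 × 2.76 = 9.4116 m².
From F = γ·h_c·A, the centroid depth is h_c = 505/(12.3606 × 9.4116) = 4.34099 m.
The centroid lies 2.76/2 = 1.38 m below the top edge, so the top edge sits at h_top = 4.34099 − 1.38 = 2.96099 m below the surface.

d_top ≈ 2.96 m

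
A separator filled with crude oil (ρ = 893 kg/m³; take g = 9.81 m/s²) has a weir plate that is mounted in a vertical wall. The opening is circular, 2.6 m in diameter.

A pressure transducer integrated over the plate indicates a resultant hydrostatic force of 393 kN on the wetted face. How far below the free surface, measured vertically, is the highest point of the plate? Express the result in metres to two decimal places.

γ = ρg = 893 × 9.81 / 1000 = 8.76033 kN/m³.
A = π(1.3)² = 5.30929 m².
From F = γ·h_c·A, the centroid depth is h_c = 393/(8.76033 × 5.30929) = 8.44959 m.
The centroid is at the centre, 1.3 m below the top of the plate, so the highest point sits at h_top = 8.44959 − 1.3 = 7.14959 m below the surface.

d_top ≈ 7.15 m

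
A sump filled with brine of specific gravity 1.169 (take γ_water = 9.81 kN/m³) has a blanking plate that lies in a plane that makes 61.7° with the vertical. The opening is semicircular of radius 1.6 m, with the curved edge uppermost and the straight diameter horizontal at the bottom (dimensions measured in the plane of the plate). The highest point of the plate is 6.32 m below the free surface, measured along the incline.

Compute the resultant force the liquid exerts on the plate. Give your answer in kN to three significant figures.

γ = 1.169 × 9.81 = 11.46789 kN/m³.
The plate makes 61.7° with the vertical, i.e. θ = 90° − 61.7° = 28.3° to the horizontal. Measuring y along the incline from the free-surface line, vertical depth h = y·sinθ with sinθ = 0.474088.
The centroid lies 4r/(3π) = 0.679061 m above the diameter, so r − 4r/(3π) = 1.6 − 0.679061 = 0.920939 m below the topmost point, so y_c = 6.32 + 0.920939 = 7.24094 m and h_c = 7.24094 × 0.474088 = 3.43284 m.
A = πr²/2 = π × 1.6²/2 = 4.02124 m².
Resultant F = γ·h_c·A = 11.46789 × 3.43284 × 4.02124 = 158.306 kN.

F ≈ 158 kN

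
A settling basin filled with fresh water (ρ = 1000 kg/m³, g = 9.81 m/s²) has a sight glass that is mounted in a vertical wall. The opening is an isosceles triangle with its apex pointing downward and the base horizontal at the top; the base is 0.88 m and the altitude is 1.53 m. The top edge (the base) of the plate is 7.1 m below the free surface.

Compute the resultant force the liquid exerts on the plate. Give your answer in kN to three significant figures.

F ≈ 50.3 kN

γ = ρg = 1000 × 9.81 = 9810 N/m³ = 9.81 kN/m³.
With the apex down, the centroid sits h/3 = 1.53/3 = 0.51 m below the base (the top edge), so the centroid depth is h_c = 7.1 + 0.51 = 7.61 m.
A = ½ × 0.88 × 1.53 = 0.6732 m².
Resultant F = γ·h_c·A = 9.81 × 7.61 × 0.6732 = 50.2571 kN.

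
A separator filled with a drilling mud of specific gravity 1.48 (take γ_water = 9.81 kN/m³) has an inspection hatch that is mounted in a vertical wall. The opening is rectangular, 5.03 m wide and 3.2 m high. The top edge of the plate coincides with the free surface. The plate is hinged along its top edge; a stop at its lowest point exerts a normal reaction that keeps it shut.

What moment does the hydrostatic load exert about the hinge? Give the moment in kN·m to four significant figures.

γ = 1.48 × 9.81 = 14.5188 kN/m³.
The centroid lies 3.2/2 = 1.6 m below the top edge, so the centroid depth is h_c = 1.6 m.
A = 5.03 × 3.2 = 16.096 m².
Resultant F = γ·h_c·A = 14.5188 × 1.6 × 16.096 = 373.911 kN.
I_c = b·h³/12 = 5.03 × 3.2³/12 = 13.7353 m⁴.
Centre of pressure: y_p = y_c + I_c/(y_c·A) = 1.6 + 13.7353/(1.6 × 16.096) = 1.6 + 0.533335 = 2.13334 m along the plane.
The resultant acts 1.6 + 0.533335 = 2.13334 m (along the plate) below the hinge at the top edge, so the moment about the hinge is M = F × 2.13334 = 373.911 × 2.13334 = 797.679 kN·m.

M ≈ 797.7 kN·m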